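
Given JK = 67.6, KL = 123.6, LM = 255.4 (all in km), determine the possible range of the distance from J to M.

64.2 ≤ JM ≤ 446.6 km

The maximum is all hops collinear in one direction: 67.6 + 123.6 + 255.4 = 446.6.
The longest hop is 255.4; the others sum to 191.2. Folding the others back against it leaves at least 255.4 − 191.2 = 64.2.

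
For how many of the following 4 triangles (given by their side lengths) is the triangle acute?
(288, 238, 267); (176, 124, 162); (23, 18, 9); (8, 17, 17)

3

(288,238,267): 238²+267² = 127933 > 82944 = 288² → acute
(176,124,162): 124²+162² = 41620 > 30976 = 176² → acute
(23,18,9): 9²+18² = 405 < 529 = 23² → obtuse
(8,17,17): 8²+17² = 353 > 289 = 17² → acute
3 of the 4 are acute.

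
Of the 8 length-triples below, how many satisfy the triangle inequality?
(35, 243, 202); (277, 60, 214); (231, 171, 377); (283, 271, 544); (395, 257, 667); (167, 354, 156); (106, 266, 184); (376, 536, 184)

(35,202,243): 35+202 ≤ 243 → not valid
(60,214,277): 60+214 ≤ 277 → not valid
(171,231,377): 171+231 > 377 → valid
(271,283,544): 271+283 > 544 → valid
(257,395,667): 257+395 ≤ 667 → not valid
(156,167,354): 156+167 ≤ 354 → not valid
(106,184,266): 106+184 > 266 → valid
(184,376,536): 184+376 > 536 → valid
4 of the 8 triples form a triangle.

4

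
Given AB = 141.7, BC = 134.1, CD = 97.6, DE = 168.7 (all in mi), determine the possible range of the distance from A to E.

The maximum is all hops collinear in one direction: 141.7 + 134.1 + 97.6 + 168.7 = 542.1.
The longest hop is 168.7; the others sum to 373.4. Since 168.7 ≤ 373.4, the path can fold back on itself completely, so the minimum distance is 0.

0 ≤ AE ≤ 542.1 mi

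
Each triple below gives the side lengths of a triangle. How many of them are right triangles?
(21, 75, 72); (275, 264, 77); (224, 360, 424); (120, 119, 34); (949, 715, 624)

(21,75,72): 21²+72² = 5625 = 75² → right
(275,264,77): 77²+264² = 75625 = 275² → right
(224,360,424): 224²+360² = 179776 = 424² → right
(120,119,34): 34²+119² = 15317 > 14400 = 120² → acute
(949,715,624): 624²+715² = 900601 = 949² → right
4 of the 5 are right.

4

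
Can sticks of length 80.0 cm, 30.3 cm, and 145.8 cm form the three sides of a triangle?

The longest side is 145.8, but the other two sum to only 110.3.
110.3 < 145.8, so the triangle inequality fails.

No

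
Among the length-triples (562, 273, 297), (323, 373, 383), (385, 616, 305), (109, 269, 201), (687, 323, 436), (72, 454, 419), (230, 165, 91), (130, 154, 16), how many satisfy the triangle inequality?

(273,297,562): 273+297 > 562 → valid
(323,373,383): 323+373 > 383 → valid
(305,385,616): 305+385 > 616 → valid
(109,201,269): 109+201 > 269 → valid
(323,436,687): 323+436 > 687 → valid
(72,419,454): 72+419 > 454 → valid
(91,165,230): 91+165 > 230 → valid
(16,130,154): 16+130 ≤ 154 → not valid
7 of the 8 triples form a triangle.

7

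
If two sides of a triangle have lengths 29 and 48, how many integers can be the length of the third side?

The third side lies in the open interval (19, 77).
Integers from 20 to 76 inclusive: 76 − 20 + 1 = 57.

57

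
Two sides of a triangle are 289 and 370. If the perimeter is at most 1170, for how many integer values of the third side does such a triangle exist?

Triangle inequality: 81 < x < 659. Perimeter ≤ 1170 gives x ≤ 1170 − 289 − 370 = 511.
So 81 < x ≤ 511; integers 82 through 511: 430 values.

430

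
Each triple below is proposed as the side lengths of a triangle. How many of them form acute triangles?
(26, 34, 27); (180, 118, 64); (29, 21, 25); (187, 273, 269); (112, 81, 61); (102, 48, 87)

3

(26,34,27): 26²+27² = 1405 > 1156 = 34² → acute
(180,118,64): 64²+118² = 18020 < 32400 = 180² → obtuse
(29,21,25): 21²+25² = 1066 > 841 = 29² → acute
(187,273,269): 187²+269² = 107330 > 74529 = 273² → acute
(112,81,61): 61²+81² = 10282 < 12544 = 112² → obtuse
(102,48,87): 48²+87² = 9873 < 10404 = 102² → obtuse
3 of the 6 are acute.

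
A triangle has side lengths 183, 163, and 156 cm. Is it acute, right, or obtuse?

Compare the square of the longest side to the sum of squares of the other two: 156² + 163² = 50905 > 33489 = 183².

acute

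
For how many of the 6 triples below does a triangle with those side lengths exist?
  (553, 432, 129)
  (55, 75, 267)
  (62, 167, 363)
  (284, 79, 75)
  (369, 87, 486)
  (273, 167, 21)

(129,432,553): 129+432 > 553 → valid
(55,75,267): 55+75 ≤ 267 → not valid
(62,167,363): 62+167 ≤ 363 → not valid
(75,79,284): 75+79 ≤ 284 → not valid
(87,369,486): 87+369 ≤ 486 → not valid
(21,167,273): 21+167 ≤ 273 → not valid
1 of the 6 triples forms a triangle.

1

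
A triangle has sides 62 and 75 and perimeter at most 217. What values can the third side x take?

13 < x ≤ 80

Triangle inequality alone gives 13 < x < 137.
The perimeter condition gives x ≤ 217 − 62 − 75 = 80.
Intersecting the two: 13 < x ≤ 80.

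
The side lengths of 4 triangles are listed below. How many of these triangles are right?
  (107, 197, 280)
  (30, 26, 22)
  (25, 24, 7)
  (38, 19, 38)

1

(107,197,280): 107²+197² = 50258 < 78400 = 280² → obtuse
(30,26,22): 22²+26² = 1160 > 900 = 30² → acute
(25,24,7): 7²+24² = 625 = 25² → right
(38,19,38): 19²+38² = 1805 > 1444 = 38² → acute
1 of the 4 is right.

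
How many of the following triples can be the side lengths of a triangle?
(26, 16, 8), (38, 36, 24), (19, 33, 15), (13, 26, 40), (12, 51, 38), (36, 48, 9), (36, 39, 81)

2

(8,16,26): 8+16 ≤ 26 → not valid
(24,36,38): 24+36 > 38 → valid
(15,19,33): 15+19 > 33 → valid
(13,26,40): 13+26 ≤ 40 → not valid
(12,38,51): 12+38 ≤ 51 → not valid
(9,36,48): 9+36 ≤ 48 → not valid
(36,39,81): 36+39 ≤ 81 → not valid
2 of the 7 triples form a triangle.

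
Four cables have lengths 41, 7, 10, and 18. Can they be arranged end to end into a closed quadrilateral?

No

For a quadrilateral, each side must be shorter than the sum of the others.
Here the longest side is 41, but the remaining 3 sides sum to only 35.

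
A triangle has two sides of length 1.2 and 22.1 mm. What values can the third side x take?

20.9 < x < 23.3

By the triangle inequality, x must be less than 1.2 + 22.1 = 23.3 and greater than |1.2 − 22.1| = 20.9.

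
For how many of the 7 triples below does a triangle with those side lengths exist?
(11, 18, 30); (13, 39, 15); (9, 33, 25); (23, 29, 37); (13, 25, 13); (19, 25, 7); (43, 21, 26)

(11,18,30): 11+18 ≤ 30 → not valid
(13,15,39): 13+15 ≤ 39 → not valid
(9,25,33): 9+25 > 33 → valid
(23,29,37): 23+29 > 37 → valid
(13,13,25): 13+13 > 25 → valid
(7,19,25): 7+19 > 25 → valid
(21,26,43): 21+26 > 43 → valid
5 of the 7 triples form a triangle.

5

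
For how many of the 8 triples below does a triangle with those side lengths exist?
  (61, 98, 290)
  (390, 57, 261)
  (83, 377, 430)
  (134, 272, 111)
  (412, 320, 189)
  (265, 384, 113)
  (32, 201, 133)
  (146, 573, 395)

2

(61,98,290): 61+98 ≤ 290 → not valid
(57,261,390): 57+261 ≤ 390 → not valid
(83,377,430): 83+377 > 430 → valid
(111,134,272): 111+134 ≤ 272 → not valid
(189,320,412): 189+320 > 412 → valid
(113,265,384): 113+265 ≤ 384 → not valid
(32,133,201): 32+133 ≤ 201 → not valid
(146,395,573): 146+395 ≤ 573 → not valid
2 of the 8 triples form a triangle.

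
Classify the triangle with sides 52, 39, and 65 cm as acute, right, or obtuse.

right

Compare the square of the longest side to the sum of squares of the other two: 39² + 52² = 4225 = 65².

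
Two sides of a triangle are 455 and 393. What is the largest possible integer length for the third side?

847

The third side must be strictly less than 455 + 393 = 848.
The largest integer below 848 is 847.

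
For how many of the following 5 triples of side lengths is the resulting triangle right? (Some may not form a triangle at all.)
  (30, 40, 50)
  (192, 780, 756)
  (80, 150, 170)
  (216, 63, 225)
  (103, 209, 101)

(30,40,50): 30²+40² = 2500 = 50² → right
(192,780,756): 192²+756² = 608400 = 780² → right
(80,150,170): 80²+150² = 28900 = 170² → right
(216,63,225): 63²+216² = 50625 = 225² → right
(103,209,101): 101+103 ≤ 209, not a triangle
4 of the 5 are right.

4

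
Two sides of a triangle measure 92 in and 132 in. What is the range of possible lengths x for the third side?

40 < x < 224 (in)

By the triangle inequality, x must be less than 92 + 132 = 224 and greater than |92 − 132| = 40.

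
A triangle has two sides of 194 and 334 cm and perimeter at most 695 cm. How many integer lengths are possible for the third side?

27

Triangle inequality: 140 < x < 528. Perimeter ≤ 695 gives x ≤ 695 − 194 − 334 = 167.
So 140 < x ≤ 167; integers 141 through 167: 27 values.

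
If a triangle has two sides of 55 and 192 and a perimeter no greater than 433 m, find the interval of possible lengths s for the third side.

Triangle inequality alone gives 137 < s < 247.
The perimeter condition gives s ≤ 433 − 55 − 192 = 186.
Intersecting the two: 137 < s ≤ 186.

137 < s ≤ 186 m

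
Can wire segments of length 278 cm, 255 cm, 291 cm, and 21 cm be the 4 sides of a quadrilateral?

Yes

A quadrilateral exists iff every side is shorter than the sum of the others — equivalently, the longest side is less than the sum of the rest.
Longest side 291 < 554 (sum of the remaining 3), so yes.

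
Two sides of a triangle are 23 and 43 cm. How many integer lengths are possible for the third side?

45

The third side lies in the open interval (20, 66).
Integers from 21 to 65 inclusive: 65 − 21 + 1 = 45.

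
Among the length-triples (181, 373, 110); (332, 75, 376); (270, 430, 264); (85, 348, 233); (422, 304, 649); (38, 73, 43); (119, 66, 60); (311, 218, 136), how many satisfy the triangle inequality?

(110,181,373): 110+181 ≤ 373 → not valid
(75,332,376): 75+332 > 376 → valid
(264,270,430): 264+270 > 430 → valid
(85,233,348): 85+233 ≤ 348 → not valid
(304,422,649): 304+422 > 649 → valid
(38,43,73): 38+43 > 73 → valid
(60,66,119): 60+66 > 119 → valid
(136,218,311): 136+218 > 311 → valid
6 of the 8 triples form a triangle.

6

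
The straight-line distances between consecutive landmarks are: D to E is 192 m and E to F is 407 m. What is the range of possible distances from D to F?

By the triangle inequality, |192 − 407| ≤ DF ≤ 192 + 407.

215 ≤ DF ≤ 599 m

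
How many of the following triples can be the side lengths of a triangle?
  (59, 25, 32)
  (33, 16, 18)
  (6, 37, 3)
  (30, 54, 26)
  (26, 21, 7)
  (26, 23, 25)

(25,32,59): 25+32 ≤ 59 → not valid
(16,18,33): 16+18 > 33 → valid
(3,6,37): 3+6 ≤ 37 → not valid
(26,30,54): 26+30 > 54 → valid
(7,21,26): 7+21 > 26 → valid
(23,25,26): 23+25 > 26 → valid
4 of the 6 triples form a triangle.

4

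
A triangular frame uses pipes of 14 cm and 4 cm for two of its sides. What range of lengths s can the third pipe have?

By the triangle inequality, s must be less than 14 + 4 = 18 and greater than |14 − 4| = 10.

10 < s < 18 (cm)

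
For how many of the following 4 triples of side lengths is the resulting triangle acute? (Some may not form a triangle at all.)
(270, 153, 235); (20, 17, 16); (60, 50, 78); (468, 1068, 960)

3

(270,153,235): 153²+235² = 78634 > 72900 = 270² → acute
(20,17,16): 16²+17² = 545 > 400 = 20² → acute
(60,50,78): 50²+60² = 6100 > 6084 = 78² → acute
(468,1068,960): 468²+960² = 1140624 = 1068² → right
3 of the 4 are acute.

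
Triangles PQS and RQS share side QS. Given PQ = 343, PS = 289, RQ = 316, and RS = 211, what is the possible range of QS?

From triangle PQS: |343 − 289| < QS < 343 + 289, i.e. 54 < QS < 632.
From triangle RQS: 105 < QS < 527.
Both must hold, so QS lies in the intersection.

105 < QS < 527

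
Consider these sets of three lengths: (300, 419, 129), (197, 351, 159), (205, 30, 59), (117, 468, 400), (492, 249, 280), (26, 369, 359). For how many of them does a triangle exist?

(129,300,419): 129+300 > 419 → valid
(159,197,351): 159+197 > 351 → valid
(30,59,205): 30+59 ≤ 205 → not valid
(117,400,468): 117+400 > 468 → valid
(249,280,492): 249+280 > 492 → valid
(26,359,369): 26+359 > 369 → valid
5 of the 6 triples form a triangle.

5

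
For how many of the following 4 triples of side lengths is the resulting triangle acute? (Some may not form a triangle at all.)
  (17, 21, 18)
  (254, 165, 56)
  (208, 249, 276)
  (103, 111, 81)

3

(17,21,18): 17²+18² = 613 > 441 = 21² → acute
(254,165,56): 56+165 ≤ 254, not a triangle
(208,249,276): 208²+249² = 105265 > 76176 = 276² → acute
(103,111,81): 81²+103² = 17170 > 12321 = 111² → acute
3 of the 4 are acute.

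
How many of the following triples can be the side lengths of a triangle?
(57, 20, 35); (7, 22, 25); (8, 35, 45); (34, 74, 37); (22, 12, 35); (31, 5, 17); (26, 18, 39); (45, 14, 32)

3

(20,35,57): 20+35 ≤ 57 → not valid
(7,22,25): 7+22 > 25 → valid
(8,35,45): 8+35 ≤ 45 → not valid
(34,37,74): 34+37 ≤ 74 → not valid
(12,22,35): 12+22 ≤ 35 → not valid
(5,17,31): 5+17 ≤ 31 → not valid
(18,26,39): 18+26 > 39 → valid
(14,32,45): 14+32 > 45 → valid
3 of the 8 triples form a triangle.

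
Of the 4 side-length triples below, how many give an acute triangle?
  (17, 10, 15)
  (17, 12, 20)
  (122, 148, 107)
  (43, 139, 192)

3

(17,10,15): 10²+15² = 325 > 289 = 17² → acute
(17,12,20): 12²+17² = 433 > 400 = 20² → acute
(122,148,107): 107²+122² = 26333 > 21904 = 148² → acute
(43,139,192): 43+139 ≤ 192, not a triangle
3 of the 4 are acute.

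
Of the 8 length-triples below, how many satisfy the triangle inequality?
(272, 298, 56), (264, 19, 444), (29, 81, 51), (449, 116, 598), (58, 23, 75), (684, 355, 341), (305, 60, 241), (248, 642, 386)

(56,272,298): 56+272 > 298 → valid
(19,264,444): 19+264 ≤ 444 → not valid
(29,51,81): 29+51 ≤ 81 → not valid
(116,449,598): 116+449 ≤ 598 → not valid
(23,58,75): 23+58 > 75 → valid
(341,355,684): 341+355 > 684 → valid
(60,241,305): 60+241 ≤ 305 → not valid
(248,386,642): 248+386 ≤ 642 → not valid
3 of the 8 triples form a triangle.

3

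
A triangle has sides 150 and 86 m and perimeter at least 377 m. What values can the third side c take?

141 ≤ c < 236

Triangle inequality alone gives 64 < c < 236.
The perimeter condition gives c ≥ 377 − 150 − 86 = 141.
Intersecting the two: 141 ≤ c < 236.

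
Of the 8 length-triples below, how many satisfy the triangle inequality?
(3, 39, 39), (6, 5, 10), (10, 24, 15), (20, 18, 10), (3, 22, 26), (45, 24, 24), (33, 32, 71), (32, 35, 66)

(3,39,39): 3+39 > 39 → valid
(5,6,10): 5+6 > 10 → valid
(10,15,24): 10+15 > 24 → valid
(10,18,20): 10+18 > 20 → valid
(3,22,26): 3+22 ≤ 26 → not valid
(24,24,45): 24+24 > 45 → valid
(32,33,71): 32+33 ≤ 71 → not valid
(32,35,66): 32+35 > 66 → valid
6 of the 8 triples form a triangle.

6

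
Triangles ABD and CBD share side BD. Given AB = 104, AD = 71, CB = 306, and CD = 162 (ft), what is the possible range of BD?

144 < BD < 175

From triangle ABD: |104 − 71| < BD < 104 + 71, i.e. 33 < BD < 175.
From triangle CBD: 144 < BD < 468.
Both must hold, so BD lies in the intersection.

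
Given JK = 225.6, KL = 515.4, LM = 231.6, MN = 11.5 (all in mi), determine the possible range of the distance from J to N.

46.7 ≤ JN ≤ 984.1 mi

The maximum is all hops collinear in one direction: 225.6 + 515.4 + 231.6 + 11.5 = 984.1.
The longest hop is 515.4; the others sum to 468.7. Folding the others back against it leaves at least 515.4 − 468.7 = 46.7.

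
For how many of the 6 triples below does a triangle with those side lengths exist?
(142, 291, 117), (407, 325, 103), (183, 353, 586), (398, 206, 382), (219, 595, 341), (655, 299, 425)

(117,142,291): 117+142 ≤ 291 → not valid
(103,325,407): 103+325 > 407 → valid
(183,353,586): 183+353 ≤ 586 → not valid
(206,382,398): 206+382 > 398 → valid
(219,341,595): 219+341 ≤ 595 → not valid
(299,425,655): 299+425 > 655 → valid
3 of the 6 triples form a triangle.

3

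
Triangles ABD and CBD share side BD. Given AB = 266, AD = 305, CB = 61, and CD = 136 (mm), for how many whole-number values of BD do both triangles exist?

121

From triangle ABD: 39 < BD < 571.
From triangle CBD: 75 < BD < 197.
Intersection: 75 < BD < 197, so integers 76 through 196: 121 values.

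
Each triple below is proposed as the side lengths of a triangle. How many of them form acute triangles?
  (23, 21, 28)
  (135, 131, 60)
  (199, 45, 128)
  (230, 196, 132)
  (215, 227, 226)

(23,21,28): 21²+23² = 970 > 784 = 28² → acute
(135,131,60): 60²+131² = 20761 > 18225 = 135² → acute
(199,45,128): 45+128 ≤ 199, not a triangle
(230,196,132): 132²+196² = 55840 > 52900 = 230² → acute
(215,227,226): 215²+226² = 97301 > 51529 = 227² → acute
4 of the 5 are acute.

4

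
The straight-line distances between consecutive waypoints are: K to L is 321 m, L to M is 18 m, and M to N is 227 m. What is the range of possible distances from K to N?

The maximum is all hops collinear in one direction: 321 + 18 + 227 = 566.
The longest hop is 321; the others sum to 245. Folding the others back against it leaves at least 321 − 245 = 76.

76 ≤ KN ≤ 566 m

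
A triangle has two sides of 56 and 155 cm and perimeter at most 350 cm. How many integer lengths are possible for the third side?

40

Triangle inequality: 99 < x < 211. Perimeter ≤ 350 gives x ≤ 350 − 56 − 155 = 139.
So 99 < x ≤ 139; integers 100 through 139: 40 values.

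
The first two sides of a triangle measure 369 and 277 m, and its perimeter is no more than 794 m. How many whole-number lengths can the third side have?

56

Triangle inequality: 92 < x < 646. Perimeter ≤ 794 gives x ≤ 794 − 369 − 277 = 148.
So 92 < x ≤ 148; integers 93 through 148: 56 values.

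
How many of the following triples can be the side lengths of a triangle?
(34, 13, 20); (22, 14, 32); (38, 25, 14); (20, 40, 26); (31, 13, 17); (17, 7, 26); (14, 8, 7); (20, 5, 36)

(13,20,34): 13+20 ≤ 34 → not valid
(14,22,32): 14+22 > 32 → valid
(14,25,38): 14+25 > 38 → valid
(20,26,40): 20+26 > 40 → valid
(13,17,31): 13+17 ≤ 31 → not valid
(7,17,26): 7+17 ≤ 26 → not valid
(7,8,14): 7+8 > 14 → valid
(5,20,36): 5+20 ≤ 36 → not valid
4 of the 8 triples form a triangle.

4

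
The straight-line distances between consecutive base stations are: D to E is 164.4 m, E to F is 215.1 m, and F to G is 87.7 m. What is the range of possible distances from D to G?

0 ≤ DG ≤ 467.2 m

The maximum is all hops collinear in one direction: 164.4 + 215.1 + 87.7 = 467.2.
The longest hop is 215.1; the others sum to 252.1. Since 215.1 ≤ 252.1, the path can fold back on itself completely, so the minimum distance is 0.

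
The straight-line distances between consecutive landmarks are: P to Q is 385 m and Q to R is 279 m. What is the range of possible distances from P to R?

106 ≤ PR ≤ 664 m

By the triangle inequality, |385 − 279| ≤ PR ≤ 385 + 279.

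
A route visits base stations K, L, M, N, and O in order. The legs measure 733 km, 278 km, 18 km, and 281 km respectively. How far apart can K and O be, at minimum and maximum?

The maximum is all hops collinear in one direction: 733 + 278 + 18 + 281 = 1310.
The longest hop is 733; the others sum to 577. Folding the others back against it leaves at least 733 − 577 = 156.

156 ≤ KO ≤ 1310 km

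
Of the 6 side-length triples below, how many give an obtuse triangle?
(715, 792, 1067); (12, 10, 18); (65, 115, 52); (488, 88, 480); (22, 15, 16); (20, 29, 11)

(715,792,1067): 715²+792² = 1138489 = 1067² → right
(12,10,18): 10²+12² = 244 < 324 = 18² → obtuse
(65,115,52): 52²+65² = 6929 < 13225 = 115² → obtuse
(488,88,480): 88²+480² = 238144 = 488² → right
(22,15,16): 15²+16² = 481 < 484 = 22² → obtuse
(20,29,11): 11²+20² = 521 < 841 = 29² → obtuse
4 of the 6 are obtuse.

4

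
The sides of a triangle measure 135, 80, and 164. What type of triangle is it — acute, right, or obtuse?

Compare the square of the longest side to the sum of squares of the other two: 80² + 135² = 24625 < 26896 = 164².

obtuse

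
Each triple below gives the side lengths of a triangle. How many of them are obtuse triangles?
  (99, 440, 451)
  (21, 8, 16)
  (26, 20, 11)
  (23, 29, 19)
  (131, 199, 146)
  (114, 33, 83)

4

(99,440,451): 99²+440² = 203401 = 451² → right
(21,8,16): 8²+16² = 320 < 441 = 21² → obtuse
(26,20,11): 11²+20² = 521 < 676 = 26² → obtuse
(23,29,19): 19²+23² = 890 > 841 = 29² → acute
(131,199,146): 131²+146² = 38477 < 39601 = 199² → obtuse
(114,33,83): 33²+83² = 7978 < 12996 = 114² → obtuse
4 of the 6 are obtuse.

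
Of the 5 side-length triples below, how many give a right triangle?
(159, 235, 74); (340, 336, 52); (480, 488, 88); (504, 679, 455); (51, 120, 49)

3

(159,235,74): 74+159 ≤ 235, not a triangle
(340,336,52): 52²+336² = 115600 = 340² → right
(480,488,88): 88²+480² = 238144 = 488² → right
(504,679,455): 455²+504² = 461041 = 679² → right
(51,120,49): 49+51 ≤ 120, not a triangle
3 of the 5 are right.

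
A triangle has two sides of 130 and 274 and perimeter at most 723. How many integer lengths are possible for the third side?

Triangle inequality: 144 < x < 404. Perimeter ≤ 723 gives x ≤ 723 − 130 − 274 = 319.
So 144 < x ≤ 319; integers 145 through 319: 175 values.

175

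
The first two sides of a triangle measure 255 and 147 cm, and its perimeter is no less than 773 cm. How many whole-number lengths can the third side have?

31

Triangle inequality: 108 < x < 402. Perimeter ≥ 773 gives x ≥ 773 − 255 − 147 = 371.
So 371 ≤ x < 402; integers 371 through 401: 31 values.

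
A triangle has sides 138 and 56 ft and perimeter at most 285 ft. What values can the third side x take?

82 < x ≤ 91

Triangle inequality alone gives 82 < x < 194.
The perimeter condition gives x ≤ 285 − 138 − 56 = 91.
Intersecting the two: 82 < x ≤ 91.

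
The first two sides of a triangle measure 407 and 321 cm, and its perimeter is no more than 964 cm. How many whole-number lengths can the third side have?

150

Triangle inequality: 86 < x < 728. Perimeter ≤ 964 gives x ≤ 964 − 407 − 321 = 236.
So 86 < x ≤ 236; integers 87 through 236: 150 values.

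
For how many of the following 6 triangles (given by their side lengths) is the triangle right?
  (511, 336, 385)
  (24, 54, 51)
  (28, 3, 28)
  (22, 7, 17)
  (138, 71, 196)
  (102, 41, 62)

1

(511,336,385): 336²+385² = 261121 = 511² → right
(24,54,51): 24²+51² = 3177 > 2916 = 54² → acute
(28,3,28): 3²+28² = 793 > 784 = 28² → acute
(22,7,17): 7²+17² = 338 < 484 = 22² → obtuse
(138,71,196): 71²+138² = 24085 < 38416 = 196² → obtuse
(102,41,62): 41²+62² = 5525 < 10404 = 102² → obtuse
1 of the 6 is right.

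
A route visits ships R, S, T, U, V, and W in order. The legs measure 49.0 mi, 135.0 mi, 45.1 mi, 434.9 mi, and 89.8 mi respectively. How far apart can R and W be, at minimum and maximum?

116.0 ≤ RW ≤ 753.8 mi

The maximum is all hops collinear in one direction: 49.0 + 135.0 + 45.1 + 434.9 + 89.8 = 753.8.
The longest hop is 434.9; the others sum to 318.9. Folding the others back against it leaves at least 434.9 − 318.9 = 116.0.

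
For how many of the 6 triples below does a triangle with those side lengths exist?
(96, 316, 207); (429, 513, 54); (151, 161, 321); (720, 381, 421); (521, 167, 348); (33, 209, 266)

1

(96,207,316): 96+207 ≤ 316 → not valid
(54,429,513): 54+429 ≤ 513 → not valid
(151,161,321): 151+161 ≤ 321 → not valid
(381,421,720): 381+421 > 720 → valid
(167,348,521): 167+348 ≤ 521 → not valid
(33,209,266): 33+209 ≤ 266 → not valid
1 of the 6 triples forms a triangle.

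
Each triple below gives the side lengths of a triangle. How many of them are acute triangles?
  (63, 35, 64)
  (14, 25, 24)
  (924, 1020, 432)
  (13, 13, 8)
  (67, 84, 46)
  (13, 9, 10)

(63,35,64): 35²+63² = 5194 > 4096 = 64² → acute
(14,25,24): 14²+24² = 772 > 625 = 25² → acute
(924,1020,432): 432²+924² = 1040400 = 1020² → right
(13,13,8): 8²+13² = 233 > 169 = 13² → acute
(67,84,46): 46²+67² = 6605 < 7056 = 84² → obtuse
(13,9,10): 9²+10² = 181 > 169 = 13² → acute
4 of the 6 are acute.

4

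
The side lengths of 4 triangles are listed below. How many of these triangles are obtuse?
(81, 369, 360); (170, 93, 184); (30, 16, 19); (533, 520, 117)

1

(81,369,360): 81²+360² = 136161 = 369² → right
(170,93,184): 93²+170² = 37549 > 33856 = 184² → acute
(30,16,19): 16²+19² = 617 < 900 = 30² → obtuse
(533,520,117): 117²+520² = 284089 = 533² → right
1 of the 4 is obtuse.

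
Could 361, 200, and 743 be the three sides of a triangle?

The longest side is 743, but the other two sum to only 561.
561 < 743, so the triangle inequality fails.

No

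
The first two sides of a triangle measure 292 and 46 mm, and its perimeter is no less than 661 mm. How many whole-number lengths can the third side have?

15

Triangle inequality: 246 < x < 338. Perimeter ≥ 661 gives x ≥ 661 − 292 − 46 = 323.
So 323 ≤ x < 338; integers 323 through 337: 15 values.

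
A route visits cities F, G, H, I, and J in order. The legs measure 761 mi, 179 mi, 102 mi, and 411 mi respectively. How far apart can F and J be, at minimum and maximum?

69 ≤ FJ ≤ 1453 mi

The maximum is all hops collinear in one direction: 761 + 179 + 102 + 411 = 1453.
The longest hop is 761; the others sum to 692. Folding the others back against it leaves at least 761 − 692 = 69.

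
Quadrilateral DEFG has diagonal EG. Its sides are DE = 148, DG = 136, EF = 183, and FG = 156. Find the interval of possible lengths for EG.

From triangle DEG: |148 − 136| < EG < 148 + 136, i.e. 12 < EG < 284.
From triangle FEG: 27 < EG < 339.
Both must hold, so EG lies in the intersection.

27 < EG < 284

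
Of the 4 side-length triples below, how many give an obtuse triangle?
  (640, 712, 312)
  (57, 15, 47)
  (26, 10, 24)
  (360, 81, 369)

1

(640,712,312): 312²+640² = 506944 = 712² → right
(57,15,47): 15²+47² = 2434 < 3249 = 57² → obtuse
(26,10,24): 10²+24² = 676 = 26² → right
(360,81,369): 81²+360² = 136161 = 369² → right
1 of the 4 is obtuse.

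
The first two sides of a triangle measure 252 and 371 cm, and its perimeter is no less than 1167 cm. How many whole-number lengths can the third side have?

79

Triangle inequality: 119 < x < 623. Perimeter ≥ 1167 gives x ≥ 1167 − 252 − 371 = 544.
So 544 ≤ x < 623; integers 544 through 622: 79 values.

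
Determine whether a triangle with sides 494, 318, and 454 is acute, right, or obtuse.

acute

Compare the square of the longest side to the sum of squares of the other two: 318² + 454² = 307240 > 244036 = 494².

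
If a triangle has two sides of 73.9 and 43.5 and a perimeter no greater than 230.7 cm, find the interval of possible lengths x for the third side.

Triangle inequality alone gives 30.4 < x < 117.4.
The perimeter condition gives x ≤ 230.7 − 73.9 − 43.5 = 113.3.
Intersecting the two: 30.4 < x ≤ 113.3.

30.4 < x ≤ 113.3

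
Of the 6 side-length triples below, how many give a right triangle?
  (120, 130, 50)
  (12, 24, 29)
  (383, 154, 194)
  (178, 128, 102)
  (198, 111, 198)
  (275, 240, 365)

(120,130,50): 50²+120² = 16900 = 130² → right
(12,24,29): 12²+24² = 720 < 841 = 29² → obtuse
(383,154,194): 154+194 ≤ 383, not a triangle
(178,128,102): 102²+128² = 26788 < 31684 = 178² → obtuse
(198,111,198): 111²+198² = 51525 > 39204 = 198² → acute
(275,240,365): 240²+275² = 133225 = 365² → right
2 of the 6 are right.

2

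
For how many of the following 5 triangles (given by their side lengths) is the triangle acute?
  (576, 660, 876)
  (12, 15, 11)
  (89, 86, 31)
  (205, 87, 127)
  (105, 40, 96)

2

(576,660,876): 576²+660² = 767376 = 876² → right
(12,15,11): 11²+12² = 265 > 225 = 15² → acute
(89,86,31): 31²+86² = 8357 > 7921 = 89² → acute
(205,87,127): 87²+127² = 23698 < 42025 = 205² → obtuse
(105,40,96): 40²+96² = 10816 < 11025 = 105² → obtuse
2 of the 5 are acute.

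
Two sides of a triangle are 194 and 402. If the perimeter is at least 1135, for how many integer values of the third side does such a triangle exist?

57

Triangle inequality: 208 < x < 596. Perimeter ≥ 1135 gives x ≥ 1135 − 194 − 402 = 539.
So 539 ≤ x < 596; integers 539 through 595: 57 values.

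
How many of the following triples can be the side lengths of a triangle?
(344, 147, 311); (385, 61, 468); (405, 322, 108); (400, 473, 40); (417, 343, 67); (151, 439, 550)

3

(147,311,344): 147+311 > 344 → valid
(61,385,468): 61+385 ≤ 468 → not valid
(108,322,405): 108+322 > 405 → valid
(40,400,473): 40+400 ≤ 473 → not valid
(67,343,417): 67+343 ≤ 417 → not valid
(151,439,550): 151+439 > 550 → valid
3 of the 6 triples form a triangle.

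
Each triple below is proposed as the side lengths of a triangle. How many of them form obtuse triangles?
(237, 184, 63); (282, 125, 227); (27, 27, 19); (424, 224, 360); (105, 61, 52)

(237,184,63): 63²+184² = 37825 < 56169 = 237² → obtuse
(282,125,227): 125²+227² = 67154 < 79524 = 282² → obtuse
(27,27,19): 19²+27² = 1090 > 729 = 27² → acute
(424,224,360): 224²+360² = 179776 = 424² → right
(105,61,52): 52²+61² = 6425 < 11025 = 105² → obtuse
3 of the 5 are obtuse.

3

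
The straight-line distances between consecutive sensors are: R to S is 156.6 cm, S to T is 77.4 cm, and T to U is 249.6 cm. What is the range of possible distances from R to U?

The maximum is all hops collinear in one direction: 156.6 + 77.4 + 249.6 = 483.6.
The longest hop is 249.6; the others sum to 234.0. Folding the others back against it leaves at least 249.6 − 234.0 = 15.6.

15.6 ≤ RU ≤ 483.6 cm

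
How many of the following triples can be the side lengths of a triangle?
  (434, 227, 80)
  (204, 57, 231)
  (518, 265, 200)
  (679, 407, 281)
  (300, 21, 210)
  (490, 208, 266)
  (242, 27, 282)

2

(80,227,434): 80+227 ≤ 434 → not valid
(57,204,231): 57+204 > 231 → valid
(200,265,518): 200+265 ≤ 518 → not valid
(281,407,679): 281+407 > 679 → valid
(21,210,300): 21+210 ≤ 300 → not valid
(208,266,490): 208+266 ≤ 490 → not valid
(27,242,282): 27+242 ≤ 282 → not valid
2 of the 7 triples form a triangle.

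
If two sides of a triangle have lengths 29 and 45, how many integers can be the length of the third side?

The third side lies in the open interval (16, 74).
Integers from 17 to 73 inclusive: 73 − 17 + 1 = 57.

57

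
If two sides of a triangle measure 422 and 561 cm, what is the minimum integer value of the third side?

The third side must be strictly greater than |422 − 561| = 139.
The smallest integer above 139 is 140.

140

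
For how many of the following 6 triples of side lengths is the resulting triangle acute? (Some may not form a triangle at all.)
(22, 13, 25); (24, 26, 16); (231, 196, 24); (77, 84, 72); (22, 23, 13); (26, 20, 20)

(22,13,25): 13²+22² = 653 > 625 = 25² → acute
(24,26,16): 16²+24² = 832 > 676 = 26² → acute
(231,196,24): 24+196 ≤ 231, not a triangle
(77,84,72): 72²+77² = 11113 > 7056 = 84² → acute
(22,23,13): 13²+22² = 653 > 529 = 23² → acute
(26,20,20): 20²+20² = 800 > 676 = 26² → acute
5 of the 6 are acute.

5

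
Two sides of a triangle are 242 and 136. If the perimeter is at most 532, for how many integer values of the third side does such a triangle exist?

48

Triangle inequality: 106 < x < 378. Perimeter ≤ 532 gives x ≤ 532 − 242 − 136 = 154.
So 106 < x ≤ 154; integers 107 through 154: 48 values.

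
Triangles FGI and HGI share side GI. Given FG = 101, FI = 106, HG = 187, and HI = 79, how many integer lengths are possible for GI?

From triangle FGI: 5 < GI < 207.
From triangle HGI: 108 < GI < 266.
Intersection: 108 < GI < 207, so integers 109 through 206: 98 values.

98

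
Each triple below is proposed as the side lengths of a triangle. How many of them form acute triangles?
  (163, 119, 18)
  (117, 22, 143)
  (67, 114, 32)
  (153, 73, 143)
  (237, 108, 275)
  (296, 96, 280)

1

(163,119,18): 18+119 ≤ 163, not a triangle
(117,22,143): 22+117 ≤ 143, not a triangle
(67,114,32): 32+67 ≤ 114, not a triangle
(153,73,143): 73²+143² = 25778 > 23409 = 153² → acute
(237,108,275): 108²+237² = 67833 < 75625 = 275² → obtuse
(296,96,280): 96²+280² = 87616 = 296² → right
1 of the 6 is acute.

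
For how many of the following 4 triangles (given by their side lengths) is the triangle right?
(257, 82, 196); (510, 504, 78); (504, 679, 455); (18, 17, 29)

(257,82,196): 82²+196² = 45140 < 66049 = 257² → obtuse
(510,504,78): 78²+504² = 260100 = 510² → right
(504,679,455): 455²+504² = 461041 = 679² → right
(18,17,29): 17²+18² = 613 < 841 = 29² → obtuse
2 of the 4 are right.

2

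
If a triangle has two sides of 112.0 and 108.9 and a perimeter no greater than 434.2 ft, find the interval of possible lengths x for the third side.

Triangle inequality alone gives 3.1 < x < 220.9.
The perimeter condition gives x ≤ 434.2 − 112.0 − 108.9 = 213.3.
Intersecting the two: 3.1 < x ≤ 213.3.

3.1 < x ≤ 213.3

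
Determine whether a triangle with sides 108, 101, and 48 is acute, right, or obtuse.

acute

Compare the square of the longest side to the sum of squares of the other two: 48² + 101² = 12505 > 11664 = 108².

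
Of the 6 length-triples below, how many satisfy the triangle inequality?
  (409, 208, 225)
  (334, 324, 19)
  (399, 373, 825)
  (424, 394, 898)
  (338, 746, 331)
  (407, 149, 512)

3

(208,225,409): 208+225 > 409 → valid
(19,324,334): 19+324 > 334 → valid
(373,399,825): 373+399 ≤ 825 → not valid
(394,424,898): 394+424 ≤ 898 → not valid
(331,338,746): 331+338 ≤ 746 → not valid
(149,407,512): 149+407 > 512 → valid
3 of the 6 triples form a triangle.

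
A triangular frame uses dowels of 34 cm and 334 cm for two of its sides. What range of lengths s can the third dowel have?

300 < s < 368 (cm)

By the triangle inequality, s must be less than 34 + 334 = 368 and greater than |34 − 334| = 300.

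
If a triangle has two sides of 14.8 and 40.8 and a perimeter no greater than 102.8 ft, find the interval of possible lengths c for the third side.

26.0 < c ≤ 47.2

Triangle inequality alone gives 26.0 < c < 55.6.
The perimeter condition gives c ≤ 102.8 − 14.8 − 40.8 = 47.2.
Intersecting the two: 26.0 < c ≤ 47.2.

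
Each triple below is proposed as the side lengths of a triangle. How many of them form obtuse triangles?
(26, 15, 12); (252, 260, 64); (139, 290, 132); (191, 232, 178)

1

(26,15,12): 12²+15² = 369 < 676 = 26² → obtuse
(252,260,64): 64²+252² = 67600 = 260² → right
(139,290,132): 132+139 ≤ 290, not a triangle
(191,232,178): 178²+191² = 68165 > 53824 = 232² → acute
1 of the 4 is obtuse.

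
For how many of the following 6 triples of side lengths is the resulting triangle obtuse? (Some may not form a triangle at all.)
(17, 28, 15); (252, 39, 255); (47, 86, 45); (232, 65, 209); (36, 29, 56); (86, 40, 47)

5

(17,28,15): 15²+17² = 514 < 784 = 28² → obtuse
(252,39,255): 39²+252² = 65025 = 255² → right
(47,86,45): 45²+47² = 4234 < 7396 = 86² → obtuse
(232,65,209): 65²+209² = 47906 < 53824 = 232² → obtuse
(36,29,56): 29²+36² = 2137 < 3136 = 56² → obtuse
(86,40,47): 40²+47² = 3809 < 7396 = 86² → obtuse
5 of the 6 are obtuse.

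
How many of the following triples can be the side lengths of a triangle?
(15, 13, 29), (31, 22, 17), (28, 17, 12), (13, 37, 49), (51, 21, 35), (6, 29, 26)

(13,15,29): 13+15 ≤ 29 → not valid
(17,22,31): 17+22 > 31 → valid
(12,17,28): 12+17 > 28 → valid
(13,37,49): 13+37 > 49 → valid
(21,35,51): 21+35 > 51 → valid
(6,26,29): 6+26 > 29 → valid
5 of the 6 triples form a triangle.

5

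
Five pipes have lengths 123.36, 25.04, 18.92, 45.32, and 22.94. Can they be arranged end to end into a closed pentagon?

For a pentagon, each side must be shorter than the sum of the others.
Here the longest side is 123.36, but the remaining 4 sides sum to only 112.22.

No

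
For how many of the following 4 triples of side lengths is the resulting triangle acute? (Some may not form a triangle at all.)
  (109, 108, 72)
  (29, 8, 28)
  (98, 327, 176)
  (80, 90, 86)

(109,108,72): 72²+108² = 16848 > 11881 = 109² → acute
(29,8,28): 8²+28² = 848 > 841 = 29² → acute
(98,327,176): 98+176 ≤ 327, not a triangle
(80,90,86): 80²+86² = 13796 > 8100 = 90² → acute
3 of the 4 are acute.

3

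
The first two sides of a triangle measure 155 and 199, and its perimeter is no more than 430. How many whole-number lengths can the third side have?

32

Triangle inequality: 44 < x < 354. Perimeter ≤ 430 gives x ≤ 430 − 155 − 199 = 76.
So 44 < x ≤ 76; integers 45 through 76: 32 values.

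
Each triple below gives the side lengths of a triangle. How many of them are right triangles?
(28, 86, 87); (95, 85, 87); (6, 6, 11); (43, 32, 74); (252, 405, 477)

(28,86,87): 28²+86² = 8180 > 7569 = 87² → acute
(95,85,87): 85²+87² = 14794 > 9025 = 95² → acute
(6,6,11): 6²+6² = 72 < 121 = 11² → obtuse
(43,32,74): 32²+43² = 2873 < 5476 = 74² → obtuse
(252,405,477): 252²+405² = 227529 = 477² → right
1 of the 5 is right.

1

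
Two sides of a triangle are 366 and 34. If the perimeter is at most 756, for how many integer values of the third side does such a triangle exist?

Triangle inequality: 332 < x < 400. Perimeter ≤ 756 gives x ≤ 756 − 366 − 34 = 356.
So 332 < x ≤ 356; integers 333 through 356: 24 values.

24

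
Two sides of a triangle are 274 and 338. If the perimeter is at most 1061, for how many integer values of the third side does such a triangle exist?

Triangle inequality: 64 < x < 612. Perimeter ≤ 1061 gives x ≤ 1061 − 274 − 338 = 449.
So 64 < x ≤ 449; integers 65 through 449: 385 values.

385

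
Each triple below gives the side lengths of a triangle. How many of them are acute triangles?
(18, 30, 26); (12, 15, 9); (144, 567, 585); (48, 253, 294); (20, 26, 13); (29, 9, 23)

1

(18,30,26): 18²+26² = 1000 > 900 = 30² → acute
(12,15,9): 9²+12² = 225 = 15² → right
(144,567,585): 144²+567² = 342225 = 585² → right
(48,253,294): 48²+253² = 66313 < 86436 = 294² → obtuse
(20,26,13): 13²+20² = 569 < 676 = 26² → obtuse
(29,9,23): 9²+23² = 610 < 841 = 29² → obtuse
1 of the 6 is acute.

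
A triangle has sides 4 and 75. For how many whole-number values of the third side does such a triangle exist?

7

The third side lies in the open interval (71, 79).
Integers from 72 to 78 inclusive: 78 − 72 + 1 = 7.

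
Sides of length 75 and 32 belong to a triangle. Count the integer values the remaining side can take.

The third side lies in the open interval (43, 107).
Integers from 44 to 106 inclusive: 106 − 44 + 1 = 63.

63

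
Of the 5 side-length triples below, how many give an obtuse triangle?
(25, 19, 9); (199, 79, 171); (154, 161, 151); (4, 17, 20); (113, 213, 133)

(25,19,9): 9²+19² = 442 < 625 = 25² → obtuse
(199,79,171): 79²+171² = 35482 < 39601 = 199² → obtuse
(154,161,151): 151²+154² = 46517 > 25921 = 161² → acute
(4,17,20): 4²+17² = 305 < 400 = 20² → obtuse
(113,213,133): 113²+133² = 30458 < 45369 = 213² → obtuse
4 of the 5 are obtuse.

4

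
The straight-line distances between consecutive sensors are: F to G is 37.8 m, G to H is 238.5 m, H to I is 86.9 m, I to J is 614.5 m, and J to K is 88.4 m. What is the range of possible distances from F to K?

162.9 ≤ FK ≤ 1066.1 m

The maximum is all hops collinear in one direction: 37.8 + 238.5 + 86.9 + 614.5 + 88.4 = 1066.1.
The longest hop is 614.5; the others sum to 451.6. Folding the others back against it leaves at least 614.5 − 451.6 = 162.9.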